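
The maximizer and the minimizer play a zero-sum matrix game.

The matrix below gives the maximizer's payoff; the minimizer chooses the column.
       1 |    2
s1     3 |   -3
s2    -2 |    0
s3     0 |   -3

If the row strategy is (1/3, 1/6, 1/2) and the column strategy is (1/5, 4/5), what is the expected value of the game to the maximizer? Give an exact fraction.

-28/15

Against (1/5, 4/5), each row's expected payoff is s1: -9/5; s2: -2/5; s3: -12/5.
Taking the (1/3, 1/6, 1/2)-weighted average: (1/3)·(-9/5) + (1/6)·(-2/5) + (1/2)·(-12/5) = -28/15.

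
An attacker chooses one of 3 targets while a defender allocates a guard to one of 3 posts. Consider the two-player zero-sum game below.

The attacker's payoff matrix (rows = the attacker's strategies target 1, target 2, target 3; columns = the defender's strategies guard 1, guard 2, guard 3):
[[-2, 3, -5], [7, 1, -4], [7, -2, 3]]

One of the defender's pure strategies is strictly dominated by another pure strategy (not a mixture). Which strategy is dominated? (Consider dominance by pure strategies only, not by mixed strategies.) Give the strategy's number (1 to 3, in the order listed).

The defender prefers columns that give the attacker less. Compare guard 1 with guard 3: -5 < -2, -4 < 7, 3 < 7.
So guard 3 strictly dominates guard 1 for the defender; guard 1 is strictly dominated.

1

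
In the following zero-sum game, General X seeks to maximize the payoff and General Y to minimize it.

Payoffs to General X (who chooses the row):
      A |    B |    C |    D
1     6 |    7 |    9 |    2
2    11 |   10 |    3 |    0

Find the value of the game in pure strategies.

Row minima: 2, 0 → General X's maximin is 2.
Column maxima: 11, 10, 9, 2 → General Y's minimax is 2.
They coincide at (1, D), so the value is 2.

2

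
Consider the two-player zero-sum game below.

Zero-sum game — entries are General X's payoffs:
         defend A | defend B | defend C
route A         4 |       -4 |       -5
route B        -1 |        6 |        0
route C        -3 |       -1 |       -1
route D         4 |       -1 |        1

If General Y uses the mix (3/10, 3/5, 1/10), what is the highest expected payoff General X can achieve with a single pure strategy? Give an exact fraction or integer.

route A: (4)·(3/10) + (-4)·(3/5) + (-5)·(1/10) = -17/10.
route B: (-1)·(3/10) + (6)·(3/5) + (0)·(1/10) = 33/10.
route C: (-3)·(3/10) + (-1)·(3/5) + (-1)·(1/10) = -8/5.
route D: (4)·(3/10) + (-1)·(3/5) + (1)·(1/10) = 7/10.
The best pure response is route B with expected payoff 33/10.

33/10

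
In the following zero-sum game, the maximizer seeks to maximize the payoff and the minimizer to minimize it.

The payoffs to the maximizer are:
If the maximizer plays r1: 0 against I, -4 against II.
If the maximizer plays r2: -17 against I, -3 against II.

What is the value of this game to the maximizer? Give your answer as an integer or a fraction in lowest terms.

-34/9

Row minima are -4 and -17, so the maximizer's maximin is -4; column maxima are 0 and -3, so the minimizer's minimax is -3. These differ, so the equilibrium is in mixed strategies.
Let the maximizer play r1 with probability p. The minimizer is indifferent when −17(1−p) = −4p − 3(1−p), giving p = 7/9.
Let the minimizer play I with probability q. The maximizer is indifferent when −4(1−q) = −17q − 3(1−q), giving q = 1/18.
The value is 0·(1/18) + (-4)·(17/18) = -34/9.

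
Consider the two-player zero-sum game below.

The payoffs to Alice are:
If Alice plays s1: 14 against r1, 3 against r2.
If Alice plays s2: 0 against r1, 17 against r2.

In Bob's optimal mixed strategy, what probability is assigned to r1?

Row minima are 3 and 0, so Alice's maximin is 3; column maxima are 14 and 17, so Bob's minimax is 14. These differ, so the equilibrium is in mixed strategies.
Let Bob play r1 with probability q. Alice is indifferent when 14q + 3(1−q) = 17(1−q), giving q = 1/2.

1/2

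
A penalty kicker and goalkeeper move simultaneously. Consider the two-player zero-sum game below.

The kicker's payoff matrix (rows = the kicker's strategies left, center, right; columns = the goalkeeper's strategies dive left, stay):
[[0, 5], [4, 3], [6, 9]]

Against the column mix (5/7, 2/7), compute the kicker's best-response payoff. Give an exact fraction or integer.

48/7

left: (0)·(5/7) + (5)·(2/7) = 10/7.
center: (4)·(5/7) + (3)·(2/7) = 26/7.
right: (6)·(5/7) + (9)·(2/7) = 48/7.
The best pure response is right with expected payoff 48/7.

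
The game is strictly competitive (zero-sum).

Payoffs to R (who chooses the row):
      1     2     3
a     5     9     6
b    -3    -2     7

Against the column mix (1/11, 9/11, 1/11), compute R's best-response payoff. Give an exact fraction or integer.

a: (5)·(1/11) + (9)·(9/11) + (6)·(1/11) = 92/11.
b: (-3)·(1/11) + (-2)·(9/11) + (7)·(1/11) = -14/11.
The best pure response is a with expected payoff 92/11.

92/11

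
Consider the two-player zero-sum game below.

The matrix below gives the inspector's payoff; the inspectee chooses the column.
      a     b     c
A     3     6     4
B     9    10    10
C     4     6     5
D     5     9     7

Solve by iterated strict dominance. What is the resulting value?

Row D is strictly dominated by row B (9>5, 10>9, 10>7); eliminate D.
Column b is strictly dominated by a for the inspectee (3<6, 9<10, 4<6); eliminate b.
Row A is strictly dominated by row B (9>3, 10>4); eliminate A.
Row C is strictly dominated by row B (9>4, 10>5); eliminate C.
Column c is strictly dominated by a for the inspectee (9<10); eliminate c.
Only (B, a) remains, with payoff 9.

9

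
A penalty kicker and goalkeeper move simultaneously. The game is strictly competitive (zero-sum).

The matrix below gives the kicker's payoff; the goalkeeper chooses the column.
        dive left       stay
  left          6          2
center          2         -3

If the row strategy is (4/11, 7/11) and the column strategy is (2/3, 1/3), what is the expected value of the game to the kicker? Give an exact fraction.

21/11

Against (2/3, 1/3), each row's expected payoff is left: 14/3; center: 1/3.
Taking the (4/11, 7/11)-weighted average: (4/11)·(14/3) + (7/11)·(1/3) = 21/11.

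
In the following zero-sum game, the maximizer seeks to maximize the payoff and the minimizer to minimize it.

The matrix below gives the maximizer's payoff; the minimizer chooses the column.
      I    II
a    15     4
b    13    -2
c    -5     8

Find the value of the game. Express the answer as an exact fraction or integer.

35/6

Row b is strictly dominated by row a, so the maximizer never plays it.
The remaining 2×2 game on (a, c) × (I, II) has no saddle point. Let the maximizer play a with probability p; indifference gives 15p − 5(1−p) = 4p + 8(1−p), so p = 13/24.
Similarly the minimizer's optimal q on I is 1/6, and the value is 15·(1/6) + (4)·(5/6) = 35/6.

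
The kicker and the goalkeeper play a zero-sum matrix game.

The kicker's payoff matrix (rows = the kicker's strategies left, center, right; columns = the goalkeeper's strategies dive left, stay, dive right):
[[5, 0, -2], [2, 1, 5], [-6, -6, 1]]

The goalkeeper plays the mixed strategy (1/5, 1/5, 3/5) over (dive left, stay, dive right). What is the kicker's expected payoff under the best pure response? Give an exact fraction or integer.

18/5

left: (5)·(1/5) + (0)·(1/5) + (-2)·(3/5) = -1/5.
center: (2)·(1/5) + (1)·(1/5) + (5)·(3/5) = 18/5.
right: (-6)·(1/5) + (-6)·(1/5) + (1)·(3/5) = -9/5.
The best pure response is center with expected payoff 18/5.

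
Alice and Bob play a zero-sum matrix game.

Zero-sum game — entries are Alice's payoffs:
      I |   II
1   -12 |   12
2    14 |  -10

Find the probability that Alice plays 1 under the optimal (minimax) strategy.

Row minima are -12 and -10, so Alice's maximin is -10; column maxima are 14 and 12, so Bob's minimax is 12. These differ, so the equilibrium is in mixed strategies.
Let Alice play 1 with probability p. Bob is indifferent when −12p + 14(1−p) = 12p − 10(1−p), giving p = 1/2.

1/2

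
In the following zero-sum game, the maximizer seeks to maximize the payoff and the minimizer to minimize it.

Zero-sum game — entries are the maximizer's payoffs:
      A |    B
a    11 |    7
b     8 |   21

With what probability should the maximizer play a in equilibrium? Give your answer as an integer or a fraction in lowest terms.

Row minima are 7 and 8, so the maximizer's maximin is 8; column maxima are 11 and 21, so the minimizer's minimax is 11. These differ, so the equilibrium is in mixed strategies.
Let the maximizer play a with probability p. The minimizer is indifferent when 11p + 8(1−p) = 7p + 21(1−p), giving p = 13/17.

13/17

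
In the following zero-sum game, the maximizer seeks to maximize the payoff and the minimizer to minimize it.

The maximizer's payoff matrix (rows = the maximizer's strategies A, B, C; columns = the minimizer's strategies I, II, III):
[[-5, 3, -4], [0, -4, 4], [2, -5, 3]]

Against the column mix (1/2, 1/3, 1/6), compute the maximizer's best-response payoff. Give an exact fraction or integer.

A: (-5)·(1/2) + (3)·(1/3) + (-4)·(1/6) = -13/6.
B: (0)·(1/2) + (-4)·(1/3) + (4)·(1/6) = -2/3.
C: (2)·(1/2) + (-5)·(1/3) + (3)·(1/6) = -1/6.
The best pure response is C with expected payoff -1/6.

-1/6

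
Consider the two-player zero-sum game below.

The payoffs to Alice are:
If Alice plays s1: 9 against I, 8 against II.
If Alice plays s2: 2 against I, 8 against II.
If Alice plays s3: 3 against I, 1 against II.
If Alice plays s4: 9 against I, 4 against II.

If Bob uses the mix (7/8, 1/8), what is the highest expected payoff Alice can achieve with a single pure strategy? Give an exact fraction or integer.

s1: (9)·(7/8) + (8)·(1/8) = 71/8.
s2: (2)·(7/8) + (8)·(1/8) = 11/4.
s3: (3)·(7/8) + (1)·(1/8) = 11/4.
s4: (9)·(7/8) + (4)·(1/8) = 67/8.
The best pure response is s1 with expected payoff 71/8.

71/8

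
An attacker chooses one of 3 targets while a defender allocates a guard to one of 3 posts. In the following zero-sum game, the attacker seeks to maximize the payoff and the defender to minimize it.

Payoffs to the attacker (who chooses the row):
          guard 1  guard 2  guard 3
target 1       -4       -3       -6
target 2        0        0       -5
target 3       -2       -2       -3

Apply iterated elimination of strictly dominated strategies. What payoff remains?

-3

Row target 1 is strictly dominated by row target 2 (0>-4, 0>-3, -5>-6); eliminate target 1.
Column guard 1 is strictly dominated by guard 3 for the defender (-5<0, -3<-2); eliminate guard 1.
Column guard 2 is strictly dominated by guard 3 for the defender (-5<0, -3<-2); eliminate guard 2.
Row target 2 is strictly dominated by row target 3 (-3>-5); eliminate target 2.
Only (target 3, guard 3) remains, with payoff -3.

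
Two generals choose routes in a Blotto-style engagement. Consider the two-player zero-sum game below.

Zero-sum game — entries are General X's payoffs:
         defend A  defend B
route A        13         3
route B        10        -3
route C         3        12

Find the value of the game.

Row route B is strictly dominated by row route A, so General X never plays it.
The remaining 2×2 game on (route A, route C) × (defend A, defend B) has no saddle point. Let General X play route A with probability p; indifference gives 13p + 3(1−p) = 3p + 12(1−p), so p = 9/19.
Similarly General Y's optimal q on defend A is 9/19, and the value is 13·(9/19) + (3)·(10/19) = 147/19.

147/19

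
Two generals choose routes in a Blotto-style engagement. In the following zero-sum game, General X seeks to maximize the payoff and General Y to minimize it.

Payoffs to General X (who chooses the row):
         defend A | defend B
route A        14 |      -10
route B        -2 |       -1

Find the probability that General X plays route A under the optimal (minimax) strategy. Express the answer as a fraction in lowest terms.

1/25

Row minima are -10 and -2, so General X's maximin is -2; column maxima are 14 and -1, so General Y's minimax is -1. These differ, so the equilibrium is in mixed strategies.
Let General X play route A with probability p. General Y is indifferent when 14p − 2(1−p) = −10p − (1−p), giving p = 1/25.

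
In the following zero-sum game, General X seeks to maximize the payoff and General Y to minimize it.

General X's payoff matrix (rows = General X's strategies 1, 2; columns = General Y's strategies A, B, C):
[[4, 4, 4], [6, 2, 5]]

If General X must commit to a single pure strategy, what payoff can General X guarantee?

The worst-case payoff for each row is 1: 4, 2: 2.
The best of these is 4.

4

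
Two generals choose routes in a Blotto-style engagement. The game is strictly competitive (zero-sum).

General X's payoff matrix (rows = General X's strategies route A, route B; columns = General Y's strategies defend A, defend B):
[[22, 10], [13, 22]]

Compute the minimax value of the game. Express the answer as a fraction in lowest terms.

118/7

Row minima are 10 and 13, so General X's maximin is 13; column maxima are 22 and 22, so General Y's minimax is 22. These differ, so the equilibrium is in mixed strategies.
Let General X play route A with probability p. General Y is indifferent when 22p + 13(1−p) = 10p + 22(1−p), giving p = 3/7.
Let General Y play defend A with probability q. General X is indifferent when 22q + 10(1−q) = 13q + 22(1−q), giving q = 4/7.
The value is 22·(4/7) + (10)·(3/7) = 118/7.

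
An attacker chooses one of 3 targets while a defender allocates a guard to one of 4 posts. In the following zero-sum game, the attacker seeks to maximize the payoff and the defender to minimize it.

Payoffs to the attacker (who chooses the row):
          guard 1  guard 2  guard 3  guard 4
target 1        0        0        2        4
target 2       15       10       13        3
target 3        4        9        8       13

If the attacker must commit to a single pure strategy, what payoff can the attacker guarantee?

4

The worst-case payoff for each row is target 1: 0, target 2: 3, target 3: 4.
The best of these is 4.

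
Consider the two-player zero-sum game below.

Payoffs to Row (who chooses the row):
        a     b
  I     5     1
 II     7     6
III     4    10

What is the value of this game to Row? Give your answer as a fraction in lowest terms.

Row I is strictly dominated by row II, so Row never plays it.
The remaining 2×2 game on (II, III) × (a, b) has no saddle point. Let Row play II with probability p; indifference gives 7p + 4(1−p) = 6p + 10(1−p), so p = 6/7.
Similarly Column's optimal q on a is 4/7, and the value is 7·(4/7) + (6)·(3/7) = 46/7.

46/7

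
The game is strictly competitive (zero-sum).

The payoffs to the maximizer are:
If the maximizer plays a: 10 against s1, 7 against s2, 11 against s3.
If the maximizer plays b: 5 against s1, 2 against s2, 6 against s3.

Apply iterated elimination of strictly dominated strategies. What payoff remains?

7

Row b is strictly dominated by row a (10>5, 7>2, 11>6); eliminate b.
Column s1 is strictly dominated by s2 for the minimizer (7<10); eliminate s1.
Column s3 is strictly dominated by s2 for the minimizer (7<11); eliminate s3.
Only (a, s2) remains, with payoff 7.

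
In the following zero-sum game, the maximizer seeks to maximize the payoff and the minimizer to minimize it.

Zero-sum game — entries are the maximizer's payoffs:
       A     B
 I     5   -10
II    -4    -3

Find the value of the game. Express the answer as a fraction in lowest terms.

Row minima are -10 and -4, so the maximizer's maximin is -4; column maxima are 5 and -3, so the minimizer's minimax is -3. These differ, so the equilibrium is in mixed strategies.
Let the maximizer play I with probability p. The minimizer is indifferent when 5p − 4(1−p) = −10p − 3(1−p), giving p = 1/16.
Let the minimizer play A with probability q. The maximizer is indifferent when 5q − 10(1−q) = −4q − 3(1−q), giving q = 7/16.
The value is 5·(7/16) + (-10)·(9/16) = -55/16.

-55/16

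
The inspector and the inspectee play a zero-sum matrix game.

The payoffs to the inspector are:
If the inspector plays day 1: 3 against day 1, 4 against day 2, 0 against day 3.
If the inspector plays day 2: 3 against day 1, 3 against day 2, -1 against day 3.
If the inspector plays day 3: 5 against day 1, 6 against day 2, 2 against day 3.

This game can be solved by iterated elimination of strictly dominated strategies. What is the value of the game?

2

Column day 1 is strictly dominated by day 3 for the inspectee (0<3, -1<3, 2<5); eliminate day 1.
Column day 2 is strictly dominated by day 3 for the inspectee (0<4, -1<3, 2<6); eliminate day 2.
Row day 1 is strictly dominated by row day 3 (2>0); eliminate day 1.
Row day 2 is strictly dominated by row day 3 (2>-1); eliminate day 2.
Only (day 3, day 3) remains, with payoff 2.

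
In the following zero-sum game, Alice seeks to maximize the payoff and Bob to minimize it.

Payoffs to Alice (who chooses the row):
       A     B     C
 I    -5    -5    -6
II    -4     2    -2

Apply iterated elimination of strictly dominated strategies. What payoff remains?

-4

Column B is strictly dominated by C for Bob (-6<-5, -2<2); eliminate B.
Row I is strictly dominated by row II (-4>-5, -2>-6); eliminate I.
Column C is strictly dominated by A for Bob (-4<-2); eliminate C.
Only (II, A) remains, with payoff -4.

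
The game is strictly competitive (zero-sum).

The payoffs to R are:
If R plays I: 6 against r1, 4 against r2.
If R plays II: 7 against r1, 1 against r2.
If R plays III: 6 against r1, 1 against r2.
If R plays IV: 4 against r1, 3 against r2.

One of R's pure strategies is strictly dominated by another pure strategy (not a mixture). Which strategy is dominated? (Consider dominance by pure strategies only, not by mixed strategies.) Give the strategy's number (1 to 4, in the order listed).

Compare IV with I: 6 > 4, 4 > 3.
So I strictly dominates IV for R; IV is strictly dominated.

4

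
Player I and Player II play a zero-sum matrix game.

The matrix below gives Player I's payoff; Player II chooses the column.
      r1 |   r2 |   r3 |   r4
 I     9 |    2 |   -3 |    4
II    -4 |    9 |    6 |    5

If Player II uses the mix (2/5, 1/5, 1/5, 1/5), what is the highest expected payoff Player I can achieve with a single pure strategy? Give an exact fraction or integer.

I: (9)·(2/5) + (2)·(1/5) + (-3)·(1/5) + (4)·(1/5) = 21/5.
II: (-4)·(2/5) + (9)·(1/5) + (6)·(1/5) + (5)·(1/5) = 12/5.
The best pure response is I with expected payoff 21/5.

21/5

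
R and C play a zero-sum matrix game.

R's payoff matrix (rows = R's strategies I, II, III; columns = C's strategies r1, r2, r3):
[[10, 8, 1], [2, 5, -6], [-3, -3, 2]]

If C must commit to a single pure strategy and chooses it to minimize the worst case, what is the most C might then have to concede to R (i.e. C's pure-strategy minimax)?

2

The worst case (largest entry) in each column is r1: 10, r2: 8, r3: 2.
The best (smallest) of these is 2.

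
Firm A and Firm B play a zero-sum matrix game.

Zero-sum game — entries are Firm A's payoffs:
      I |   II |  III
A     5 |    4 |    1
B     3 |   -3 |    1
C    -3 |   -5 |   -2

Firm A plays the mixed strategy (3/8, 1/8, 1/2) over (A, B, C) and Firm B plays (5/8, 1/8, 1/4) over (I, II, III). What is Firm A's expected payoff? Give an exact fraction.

Against (5/8, 1/8, 1/4), each row's expected payoff is A: 31/8; B: 7/4; C: -3.
Taking the (3/8, 1/8, 1/2)-weighted average: (3/8)·(31/8) + (1/8)·(7/4) + (1/2)·(-3) = 11/64.

11/64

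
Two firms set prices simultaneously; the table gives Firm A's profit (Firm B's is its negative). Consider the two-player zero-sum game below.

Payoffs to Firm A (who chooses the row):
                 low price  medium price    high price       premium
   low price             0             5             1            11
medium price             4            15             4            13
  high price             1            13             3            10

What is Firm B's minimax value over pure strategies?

4

The worst case (largest entry) in each column is low price: 4, medium price: 15, high price: 4, premium: 13.
The best (smallest) of these is 4.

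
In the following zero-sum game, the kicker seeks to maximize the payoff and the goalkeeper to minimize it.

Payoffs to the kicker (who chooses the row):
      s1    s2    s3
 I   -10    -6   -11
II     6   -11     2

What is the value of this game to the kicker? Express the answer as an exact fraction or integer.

-133/18

Column s1 is strictly dominated by s3 for the goalkeeper (it gives the kicker more in every row).
The remaining 2×2 game on (I, II) × (s2, s3) has no saddle point. Let the kicker play I with probability p; indifference gives −6p − 11(1−p) = −11p + 2(1−p), so p = 13/18.
Similarly the goalkeeper's optimal q on s2 is 13/18, and the value is -6·(13/18) + (-11)·(5/18) = -133/18.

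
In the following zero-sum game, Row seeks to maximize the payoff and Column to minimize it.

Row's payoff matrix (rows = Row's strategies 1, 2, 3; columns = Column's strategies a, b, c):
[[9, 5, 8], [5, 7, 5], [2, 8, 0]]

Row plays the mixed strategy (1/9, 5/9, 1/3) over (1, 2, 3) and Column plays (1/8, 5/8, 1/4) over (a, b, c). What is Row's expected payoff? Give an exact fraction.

71/12

Against (1/8, 5/8, 1/4), each row's expected payoff is 1: 25/4; 2: 25/4; 3: 21/4.
Taking the (1/9, 5/9, 1/3)-weighted average: (1/9)·(25/4) + (5/9)·(25/4) + (1/3)·(21/4) = 71/12.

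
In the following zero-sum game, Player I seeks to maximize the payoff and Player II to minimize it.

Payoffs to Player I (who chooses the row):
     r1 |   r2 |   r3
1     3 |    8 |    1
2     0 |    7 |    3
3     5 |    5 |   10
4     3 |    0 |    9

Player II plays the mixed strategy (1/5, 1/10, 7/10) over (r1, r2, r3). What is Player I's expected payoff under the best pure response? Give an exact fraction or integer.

1: (3)·(1/5) + (8)·(1/10) + (1)·(7/10) = 21/10.
2: (0)·(1/5) + (7)·(1/10) + (3)·(7/10) = 14/5.
3: (5)·(1/5) + (5)·(1/10) + (10)·(7/10) = 17/2.
4: (3)·(1/5) + (0)·(1/10) + (9)·(7/10) = 69/10.
The best pure response is 3 with expected payoff 17/2.

17/2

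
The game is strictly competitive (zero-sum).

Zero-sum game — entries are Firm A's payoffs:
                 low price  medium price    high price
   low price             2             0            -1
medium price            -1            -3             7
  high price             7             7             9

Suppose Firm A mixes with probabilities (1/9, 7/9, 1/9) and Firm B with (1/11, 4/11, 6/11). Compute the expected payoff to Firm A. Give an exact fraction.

Against (1/11, 4/11, 6/11), each row's expected payoff is low price: -4/11; medium price: 29/11; high price: 89/11.
Taking the (1/9, 7/9, 1/9)-weighted average: (1/9)·(-4/11) + (7/9)·(29/11) + (1/9)·(89/11) = 32/11.

32/11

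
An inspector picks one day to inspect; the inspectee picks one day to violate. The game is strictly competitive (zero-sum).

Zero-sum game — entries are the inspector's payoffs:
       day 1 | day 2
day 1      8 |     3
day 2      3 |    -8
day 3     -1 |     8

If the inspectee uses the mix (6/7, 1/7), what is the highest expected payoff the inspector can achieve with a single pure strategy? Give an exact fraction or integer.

51/7

day 1: (8)·(6/7) + (3)·(1/7) = 51/7.
day 2: (3)·(6/7) + (-8)·(1/7) = 10/7.
day 3: (-1)·(6/7) + (8)·(1/7) = 2/7.
The best pure response is day 1 with expected payoff 51/7.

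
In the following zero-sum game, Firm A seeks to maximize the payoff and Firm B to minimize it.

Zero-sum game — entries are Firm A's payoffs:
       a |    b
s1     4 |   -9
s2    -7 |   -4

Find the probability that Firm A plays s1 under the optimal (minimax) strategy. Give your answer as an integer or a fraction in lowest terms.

Row minima are -9 and -7, so Firm A's maximin is -7; column maxima are 4 and -4, so Firm B's minimax is -4. These differ, so the equilibrium is in mixed strategies.
Let Firm A play s1 with probability p. Firm B is indifferent when 4p − 7(1−p) = −9p − 4(1−p), giving p = 3/16.

3/16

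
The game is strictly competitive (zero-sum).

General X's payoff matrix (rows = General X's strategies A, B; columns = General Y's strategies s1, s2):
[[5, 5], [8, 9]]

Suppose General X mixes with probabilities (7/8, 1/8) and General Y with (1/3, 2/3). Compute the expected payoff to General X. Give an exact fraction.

131/24

Against (1/3, 2/3), each row's expected payoff is A: 5; B: 26/3.
Taking the (7/8, 1/8)-weighted average: (7/8)·(5) + (1/8)·(26/3) = 131/24.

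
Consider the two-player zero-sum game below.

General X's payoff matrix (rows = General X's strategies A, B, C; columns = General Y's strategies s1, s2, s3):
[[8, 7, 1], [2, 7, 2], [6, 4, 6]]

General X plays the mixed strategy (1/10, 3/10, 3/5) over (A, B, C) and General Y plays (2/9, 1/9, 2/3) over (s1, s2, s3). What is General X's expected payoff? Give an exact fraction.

41/9

Against (2/9, 1/9, 2/3), each row's expected payoff is A: 29/9; B: 23/9; C: 52/9.
Taking the (1/10, 3/10, 3/5)-weighted average: (1/10)·(29/9) + (3/10)·(23/9) + (3/5)·(52/9) = 41/9.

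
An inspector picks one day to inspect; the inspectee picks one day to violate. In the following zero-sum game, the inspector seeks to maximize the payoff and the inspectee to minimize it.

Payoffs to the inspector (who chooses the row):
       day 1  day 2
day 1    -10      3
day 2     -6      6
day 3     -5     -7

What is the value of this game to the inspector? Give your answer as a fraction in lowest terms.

Row day 1 is strictly dominated by row day 2, so the inspector never plays it.
The remaining 2×2 game on (day 2, day 3) × (day 1, day 2) has no saddle point. Let the inspector play day 2 with probability p; indifference gives −6p − 5(1−p) = 6p − 7(1−p), so p = 1/7.
Similarly the inspectee's optimal q on day 1 is 13/14, and the value is -6·(13/14) + (6)·(1/14) = -36/7.

-36/7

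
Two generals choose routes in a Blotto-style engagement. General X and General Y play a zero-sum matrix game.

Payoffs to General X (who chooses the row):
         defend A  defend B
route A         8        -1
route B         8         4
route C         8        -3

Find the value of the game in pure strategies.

4

Row minima: -1, 4, -3 → General X's maximin is 4.
Column maxima: 8, 4 → General Y's minimax is 4.
They coincide at (route B, defend B), so the value is 4.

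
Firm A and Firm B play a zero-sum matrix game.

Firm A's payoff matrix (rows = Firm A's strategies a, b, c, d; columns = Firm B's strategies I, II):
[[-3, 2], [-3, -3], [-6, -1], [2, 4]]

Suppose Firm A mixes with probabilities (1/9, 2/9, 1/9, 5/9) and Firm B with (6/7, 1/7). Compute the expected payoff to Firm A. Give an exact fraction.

-5/21

Against (6/7, 1/7), each row's expected payoff is a: -16/7; b: -3; c: -37/7; d: 16/7.
Taking the (1/9, 2/9, 1/9, 5/9)-weighted average: (1/9)·(-16/7) + (2/9)·(-3) + (1/9)·(-37/7) + (5/9)·(16/7) = -5/21.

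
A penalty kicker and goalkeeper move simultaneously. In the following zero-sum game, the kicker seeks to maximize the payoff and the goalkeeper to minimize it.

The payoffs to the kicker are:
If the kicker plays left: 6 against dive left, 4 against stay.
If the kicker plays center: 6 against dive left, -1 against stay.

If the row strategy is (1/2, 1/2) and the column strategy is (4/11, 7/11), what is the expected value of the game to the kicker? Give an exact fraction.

Against (4/11, 7/11), each row's expected payoff is left: 52/11; center: 17/11.
Taking the (1/2, 1/2)-weighted average: (1/2)·(52/11) + (1/2)·(17/11) = 69/22.

69/22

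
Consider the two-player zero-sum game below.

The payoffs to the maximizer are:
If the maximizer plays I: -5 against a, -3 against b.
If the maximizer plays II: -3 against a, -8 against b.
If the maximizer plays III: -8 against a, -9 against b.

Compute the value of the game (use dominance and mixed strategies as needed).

Row III is strictly dominated by row I, so the maximizer never plays it.
The remaining 2×2 game on (I, II) × (a, b) has no saddle point. Let the maximizer play I with probability p; indifference gives −5p − 3(1−p) = −3p − 8(1−p), so p = 5/7.
Similarly the minimizer's optimal q on a is 5/7, and the value is -5·(5/7) + (-3)·(2/7) = -31/7.

-31/7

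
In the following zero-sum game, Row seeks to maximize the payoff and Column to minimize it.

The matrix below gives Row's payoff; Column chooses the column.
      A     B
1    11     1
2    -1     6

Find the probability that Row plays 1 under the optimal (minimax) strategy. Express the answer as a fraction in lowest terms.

7/17

Row minima are 1 and -1, so Row's maximin is 1; column maxima are 11 and 6, so Column's minimax is 6. These differ, so the equilibrium is in mixed strategies.
Let Row play 1 with probability p. Column is indifferent when 11p − (1−p) = p + 6(1−p), giving p = 7/17.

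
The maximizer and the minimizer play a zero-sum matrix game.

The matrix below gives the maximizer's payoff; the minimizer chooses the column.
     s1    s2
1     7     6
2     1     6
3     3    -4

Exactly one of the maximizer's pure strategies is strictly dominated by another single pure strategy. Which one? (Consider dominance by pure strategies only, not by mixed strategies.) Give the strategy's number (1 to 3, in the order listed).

Compare 3 with 1: 7 > 3, 6 > -4.
So 1 strictly dominates 3 for the maximizer; 3 is strictly dominated.

3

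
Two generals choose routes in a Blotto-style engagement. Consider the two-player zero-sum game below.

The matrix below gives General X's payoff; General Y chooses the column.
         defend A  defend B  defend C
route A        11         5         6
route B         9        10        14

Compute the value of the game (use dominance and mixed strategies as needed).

Column defend C is strictly dominated by defend B for General Y (it gives General X more in every row).
The remaining 2×2 game on (route A, route B) × (defend A, defend B) has no saddle point. Let General X play route A with probability p; indifference gives 11p + 9(1−p) = 5p + 10(1−p), so p = 1/7.
Similarly General Y's optimal q on defend A is 5/7, and the value is 11·(5/7) + (5)·(2/7) = 65/7.

65/7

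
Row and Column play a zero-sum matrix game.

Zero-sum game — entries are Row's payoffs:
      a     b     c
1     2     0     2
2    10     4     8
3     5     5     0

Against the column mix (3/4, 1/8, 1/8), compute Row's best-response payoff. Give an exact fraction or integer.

9

1: (2)·(3/4) + (0)·(1/8) + (2)·(1/8) = 7/4.
2: (10)·(3/4) + (4)·(1/8) + (8)·(1/8) = 9.
3: (5)·(3/4) + (5)·(1/8) + (0)·(1/8) = 35/8.
The best pure response is 2 with expected payoff 9.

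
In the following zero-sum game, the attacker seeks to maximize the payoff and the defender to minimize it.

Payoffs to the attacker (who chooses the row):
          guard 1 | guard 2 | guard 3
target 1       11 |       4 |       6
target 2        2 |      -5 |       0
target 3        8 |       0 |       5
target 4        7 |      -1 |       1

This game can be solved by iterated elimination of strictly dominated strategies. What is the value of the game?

4

Row target 3 is strictly dominated by row target 1 (11>8, 4>0, 6>5); eliminate target 3.
Row target 2 is strictly dominated by row target 1 (11>2, 4>-5, 6>0); eliminate target 2.
Row target 4 is strictly dominated by row target 1 (11>7, 4>-1, 6>1); eliminate target 4.
Column guard 1 is strictly dominated by guard 2 for the defender (4<11); eliminate guard 1.
Column guard 3 is strictly dominated by guard 2 for the defender (4<6); eliminate guard 3.
Only (target 1, guard 2) remains, with payoff 4.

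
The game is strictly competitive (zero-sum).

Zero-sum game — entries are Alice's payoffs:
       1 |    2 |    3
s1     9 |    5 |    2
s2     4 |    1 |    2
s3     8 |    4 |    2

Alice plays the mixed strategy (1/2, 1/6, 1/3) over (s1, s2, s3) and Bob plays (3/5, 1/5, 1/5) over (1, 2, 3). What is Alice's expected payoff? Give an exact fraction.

Against (3/5, 1/5, 1/5), each row's expected payoff is s1: 34/5; s2: 3; s3: 6.
Taking the (1/2, 1/6, 1/3)-weighted average: (1/2)·(34/5) + (1/6)·(3) + (1/3)·(6) = 59/10.

59/10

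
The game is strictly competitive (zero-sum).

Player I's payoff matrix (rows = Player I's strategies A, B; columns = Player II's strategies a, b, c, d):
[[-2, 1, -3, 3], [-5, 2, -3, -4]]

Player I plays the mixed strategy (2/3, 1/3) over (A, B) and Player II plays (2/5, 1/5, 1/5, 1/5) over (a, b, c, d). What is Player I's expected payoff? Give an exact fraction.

Against (2/5, 1/5, 1/5, 1/5), each row's expected payoff is A: -3/5; B: -3.
Taking the (2/3, 1/3)-weighted average: (2/3)·(-3/5) + (1/3)·(-3) = -7/5.

-7/5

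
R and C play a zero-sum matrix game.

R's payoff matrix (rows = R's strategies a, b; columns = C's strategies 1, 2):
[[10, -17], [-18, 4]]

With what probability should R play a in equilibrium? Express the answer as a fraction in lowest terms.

Row minima are -17 and -18, so R's maximin is -17; column maxima are 10 and 4, so C's minimax is 4. These differ, so the equilibrium is in mixed strategies.
Let R play a with probability p. C is indifferent when 10p − 18(1−p) = −17p + 4(1−p), giving p = 22/49.

22/49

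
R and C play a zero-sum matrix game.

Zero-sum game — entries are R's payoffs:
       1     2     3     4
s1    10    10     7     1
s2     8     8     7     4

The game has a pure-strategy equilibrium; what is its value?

Row minima: 1, 4 → R's maximin is 4.
Column maxima: 10, 10, 7, 4 → C's minimax is 4.
They coincide at (s2, 4), so the value is 4.

4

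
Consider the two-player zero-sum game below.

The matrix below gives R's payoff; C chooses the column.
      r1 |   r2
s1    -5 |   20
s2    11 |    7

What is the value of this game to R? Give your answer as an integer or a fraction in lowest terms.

Row minima are -5 and 7, so R's maximin is 7; column maxima are 11 and 20, so C's minimax is 11. These differ, so the equilibrium is in mixed strategies.
Let R play s1 with probability p. C is indifferent when −5p + 11(1−p) = 20p + 7(1−p), giving p = 4/29.
Let C play r1 with probability q. R is indifferent when −5q + 20(1−q) = 11q + 7(1−q), giving q = 13/29.
The value is -5·(13/29) + (20)·(16/29) = 255/29.

255/29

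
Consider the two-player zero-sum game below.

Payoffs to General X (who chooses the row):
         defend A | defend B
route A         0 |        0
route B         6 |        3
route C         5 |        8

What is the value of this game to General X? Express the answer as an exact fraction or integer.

Row route A is strictly dominated by row route B, so General X never plays it.
The remaining 2×2 game on (route B, route C) × (defend A, defend B) has no saddle point. Let General X play route B with probability p; indifference gives 6p + 5(1−p) = 3p + 8(1−p), so p = 1/2.
Similarly General Y's optimal q on defend A is 5/6, and the value is 6·(5/6) + (3)·(1/6) = 11/2.

11/2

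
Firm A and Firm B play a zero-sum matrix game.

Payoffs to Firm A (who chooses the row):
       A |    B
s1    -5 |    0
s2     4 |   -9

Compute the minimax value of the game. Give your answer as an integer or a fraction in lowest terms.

-5/2

Row minima are -5 and -9, so Firm A's maximin is -5; column maxima are 4 and 0, so Firm B's minimax is 0. These differ, so the equilibrium is in mixed strategies.
Let Firm A play s1 with probability p. Firm B is indifferent when −5p + 4(1−p) = −9(1−p), giving p = 13/18.
Let Firm B play A with probability q. Firm A is indifferent when −5q = 4q − 9(1−q), giving q = 1/2.
The value is -5·(1/2) + (0)·(1/2) = -5/2.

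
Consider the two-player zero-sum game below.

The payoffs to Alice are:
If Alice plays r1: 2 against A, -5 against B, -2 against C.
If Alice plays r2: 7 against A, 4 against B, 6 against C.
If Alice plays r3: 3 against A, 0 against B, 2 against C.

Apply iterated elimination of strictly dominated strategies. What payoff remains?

Row r3 is strictly dominated by row r2 (7>3, 4>0, 6>2); eliminate r3.
Column A is strictly dominated by B for Bob (-5<2, 4<7); eliminate A.
Column C is strictly dominated by B for Bob (-5<-2, 4<6); eliminate C.
Row r1 is strictly dominated by row r2 (4>-5); eliminate r1.
Only (r2, B) remains, with payoff 4.

4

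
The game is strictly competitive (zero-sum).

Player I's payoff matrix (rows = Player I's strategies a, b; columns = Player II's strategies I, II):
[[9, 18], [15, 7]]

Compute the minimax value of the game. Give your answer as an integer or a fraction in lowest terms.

Row minima are 9 and 7, so Player I's maximin is 9; column maxima are 15 and 18, so Player II's minimax is 15. These differ, so the equilibrium is in mixed strategies.
Let Player I play a with probability p. Player II is indifferent when 9p + 15(1−p) = 18p + 7(1−p), giving p = 8/17.
Let Player II play I with probability q. Player I is indifferent when 9q + 18(1−q) = 15q + 7(1−q), giving q = 11/17.
The value is 9·(11/17) + (18)·(6/17) = 207/17.

207/17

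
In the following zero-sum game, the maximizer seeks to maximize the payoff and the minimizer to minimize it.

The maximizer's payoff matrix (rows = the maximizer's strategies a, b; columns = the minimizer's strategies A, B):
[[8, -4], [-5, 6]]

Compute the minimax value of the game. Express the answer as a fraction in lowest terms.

Row minima are -4 and -5, so the maximizer's maximin is -4; column maxima are 8 and 6, so the minimizer's minimax is 6. These differ, so the equilibrium is in mixed strategies.
Let the maximizer play a with probability p. The minimizer is indifferent when 8p − 5(1−p) = −4p + 6(1−p), giving p = 11/23.
Let the minimizer play A with probability q. The maximizer is indifferent when 8q − 4(1−q) = −5q + 6(1−q), giving q = 10/23.
The value is 8·(10/23) + (-4)·(13/23) = 28/23.

28/23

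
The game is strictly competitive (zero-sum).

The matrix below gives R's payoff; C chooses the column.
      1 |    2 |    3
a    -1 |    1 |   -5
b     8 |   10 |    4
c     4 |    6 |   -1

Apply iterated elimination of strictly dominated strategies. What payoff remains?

4

Row a is strictly dominated by row b (8>-1, 10>1, 4>-5); eliminate a.
Row c is strictly dominated by row b (8>4, 10>6, 4>-1); eliminate c.
Column 2 is strictly dominated by 1 for C (8<10); eliminate 2.
Column 1 is strictly dominated by 3 for C (4<8); eliminate 1.
Only (b, 3) remains, with payoff 4.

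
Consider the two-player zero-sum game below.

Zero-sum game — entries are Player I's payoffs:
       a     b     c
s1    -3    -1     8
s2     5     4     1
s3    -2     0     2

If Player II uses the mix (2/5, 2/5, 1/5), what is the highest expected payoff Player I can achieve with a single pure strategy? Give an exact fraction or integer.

s1: (-3)·(2/5) + (-1)·(2/5) + (8)·(1/5) = 0.
s2: (5)·(2/5) + (4)·(2/5) + (1)·(1/5) = 19/5.
s3: (-2)·(2/5) + (0)·(2/5) + (2)·(1/5) = -2/5.
The best pure response is s2 with expected payoff 19/5.

19/5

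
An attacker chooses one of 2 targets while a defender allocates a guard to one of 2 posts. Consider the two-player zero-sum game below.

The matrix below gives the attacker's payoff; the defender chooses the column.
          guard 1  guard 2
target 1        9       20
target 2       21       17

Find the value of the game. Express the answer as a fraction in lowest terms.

89/5

Row minima are 9 and 17, so the attacker's maximin is 17; column maxima are 21 and 20, so the defender's minimax is 20. These differ, so the equilibrium is in mixed strategies.
Let the attacker play target 1 with probability p. The defender is indifferent when 9p + 21(1−p) = 20p + 17(1−p), giving p = 4/15.
Let the defender play guard 1 with probability q. The attacker is indifferent when 9q + 20(1−q) = 21q + 17(1−q), giving q = 1/5.
The value is 9·(1/5) + (20)·(4/5) = 89/5.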